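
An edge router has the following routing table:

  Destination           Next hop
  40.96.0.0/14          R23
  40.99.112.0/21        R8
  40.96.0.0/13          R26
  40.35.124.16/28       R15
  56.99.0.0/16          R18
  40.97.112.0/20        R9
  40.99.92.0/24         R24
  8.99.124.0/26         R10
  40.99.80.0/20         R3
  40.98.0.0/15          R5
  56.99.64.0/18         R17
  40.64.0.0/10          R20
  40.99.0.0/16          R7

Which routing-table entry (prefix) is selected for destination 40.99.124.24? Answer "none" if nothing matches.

40.99.0.0/16

Entries matching 40.99.124.24:
  40.64.0.0/10 (40.64.0.0 - 40.127.255.255)
  40.96.0.0/13 (40.96.0.0 - 40.103.255.255)
  40.96.0.0/14 (40.96.0.0 - 40.99.255.255)
  40.98.0.0/15 (40.98.0.0 - 40.99.255.255)
  40.99.0.0/16 (40.99.0.0 - 40.99.255.255)
Most specific is 40.99.0.0/16.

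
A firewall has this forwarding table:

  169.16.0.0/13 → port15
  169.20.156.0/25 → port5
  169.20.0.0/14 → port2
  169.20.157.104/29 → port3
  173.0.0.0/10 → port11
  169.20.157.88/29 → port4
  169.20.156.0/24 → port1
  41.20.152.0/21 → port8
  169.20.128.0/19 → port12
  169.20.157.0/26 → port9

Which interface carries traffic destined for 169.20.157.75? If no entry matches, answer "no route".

Routes whose prefix contains 169.20.157.75:
  169.16.0.0/13 (169.16.0.0 - 169.23.255.255) -> port15
  169.20.0.0/14 (169.20.0.0 - 169.23.255.255) -> port2
  169.20.128.0/19 (169.20.128.0 - 169.20.159.255) -> port12
More-specific entries that do NOT match:
  169.20.157.104/29 (169.20.157.104 - 169.20.157.111) does not contain 169.20.157.75
  169.20.157.88/29 (169.20.157.88 - 169.20.157.95) does not contain 169.20.157.75
  169.20.157.0/26 (169.20.157.0 - 169.20.157.63) does not contain 169.20.157.75
  169.20.156.0/25 (169.20.156.0 - 169.20.156.127) does not contain 169.20.157.75
  169.20.156.0/24 (169.20.156.0 - 169.20.156.255) does not contain 169.20.157.75
  41.20.152.0/21 (41.20.152.0 - 41.20.159.255) does not contain 169.20.157.75
Longest matching prefix is /19 -> interface port12.

port12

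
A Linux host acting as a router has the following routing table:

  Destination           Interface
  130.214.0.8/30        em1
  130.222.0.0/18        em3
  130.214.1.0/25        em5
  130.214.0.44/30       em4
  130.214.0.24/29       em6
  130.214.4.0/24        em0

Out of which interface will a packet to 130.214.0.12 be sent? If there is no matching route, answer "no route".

no route

No entry's prefix contains 130.214.0.12; there is no default route.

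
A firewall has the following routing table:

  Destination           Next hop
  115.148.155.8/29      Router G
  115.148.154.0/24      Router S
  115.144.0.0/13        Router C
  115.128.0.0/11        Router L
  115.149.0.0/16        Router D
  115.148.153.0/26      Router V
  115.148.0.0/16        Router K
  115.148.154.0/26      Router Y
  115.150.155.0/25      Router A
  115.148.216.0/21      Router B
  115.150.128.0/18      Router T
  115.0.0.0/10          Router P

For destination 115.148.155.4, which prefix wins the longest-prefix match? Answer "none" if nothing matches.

Entries matching 115.148.155.4:
  115.128.0.0/11 (115.128.0.0 - 115.159.255.255)
  115.144.0.0/13 (115.144.0.0 - 115.151.255.255)
  115.148.0.0/16 (115.148.0.0 - 115.148.255.255)
Most specific is 115.148.0.0/16.

115.148.0.0/16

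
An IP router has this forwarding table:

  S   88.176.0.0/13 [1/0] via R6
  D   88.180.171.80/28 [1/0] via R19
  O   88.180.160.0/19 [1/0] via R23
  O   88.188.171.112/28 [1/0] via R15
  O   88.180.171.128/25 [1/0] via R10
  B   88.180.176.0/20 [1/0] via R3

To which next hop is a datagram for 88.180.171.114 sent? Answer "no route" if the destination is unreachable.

R23

Routes whose prefix contains 88.180.171.114:
  88.176.0.0/13 (88.176.0.0 - 88.183.255.255) -> R6
  88.180.160.0/19 (88.180.160.0 - 88.180.191.255) -> R23
More-specific entries that do NOT match:
  88.180.171.80/28 (88.180.171.80 - 88.180.171.95) does not contain 88.180.171.114
  88.188.171.112/28 (88.188.171.112 - 88.188.171.127) does not contain 88.180.171.114
  88.180.171.128/25 (88.180.171.128 - 88.180.171.255) does not contain 88.180.171.114
  88.180.176.0/20 (88.180.176.0 - 88.180.191.255) does not contain 88.180.171.114
Longest matching prefix is /19 -> next hop R23.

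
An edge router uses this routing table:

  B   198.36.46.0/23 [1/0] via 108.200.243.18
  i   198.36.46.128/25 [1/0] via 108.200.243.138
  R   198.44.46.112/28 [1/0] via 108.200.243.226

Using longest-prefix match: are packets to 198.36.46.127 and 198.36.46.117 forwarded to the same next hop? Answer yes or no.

yes

198.36.46.127: longest match 198.36.46.0/23 -> 108.200.243.18
198.36.46.117: longest match 198.36.46.0/23 -> 108.200.243.18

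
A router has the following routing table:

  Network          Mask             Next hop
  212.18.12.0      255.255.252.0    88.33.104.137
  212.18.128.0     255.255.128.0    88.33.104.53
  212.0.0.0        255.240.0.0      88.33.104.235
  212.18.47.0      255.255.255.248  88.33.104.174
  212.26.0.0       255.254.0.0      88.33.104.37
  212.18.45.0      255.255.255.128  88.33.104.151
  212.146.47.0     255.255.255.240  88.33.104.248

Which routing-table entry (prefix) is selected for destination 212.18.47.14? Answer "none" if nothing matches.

212.18.47.14 is outside every listed prefix and there is no default route.

none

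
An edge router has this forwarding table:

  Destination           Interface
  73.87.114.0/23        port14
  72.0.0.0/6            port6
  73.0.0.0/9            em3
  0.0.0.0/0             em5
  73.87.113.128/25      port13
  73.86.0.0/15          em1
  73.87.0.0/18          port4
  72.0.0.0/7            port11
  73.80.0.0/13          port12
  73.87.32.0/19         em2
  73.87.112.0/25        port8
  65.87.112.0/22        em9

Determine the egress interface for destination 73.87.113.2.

em1

Routes whose prefix contains 73.87.113.2:
  0.0.0.0/0 (default, matches everything) -> em5
  72.0.0.0/6 (72.0.0.0 - 75.255.255.255) -> port6
  72.0.0.0/7 (72.0.0.0 - 73.255.255.255) -> port11
  73.0.0.0/9 (73.0.0.0 - 73.127.255.255) -> em3
  73.80.0.0/13 (73.80.0.0 - 73.87.255.255) -> port12
  73.86.0.0/15 (73.86.0.0 - 73.87.255.255) -> em1
More-specific entries that do NOT match:
  73.87.113.128/25 (73.87.113.128 - 73.87.113.255) does not contain 73.87.113.2
  73.87.112.0/25 (73.87.112.0 - 73.87.112.127) does not contain 73.87.113.2
  73.87.114.0/23 (73.87.114.0 - 73.87.115.255) does not contain 73.87.113.2
  65.87.112.0/22 (65.87.112.0 - 65.87.115.255) does not contain 73.87.113.2
  73.87.32.0/19 (73.87.32.0 - 73.87.63.255) does not contain 73.87.113.2
  73.87.0.0/18 (73.87.0.0 - 73.87.63.255) does not contain 73.87.113.2
Longest matching prefix is /15 -> interface em1.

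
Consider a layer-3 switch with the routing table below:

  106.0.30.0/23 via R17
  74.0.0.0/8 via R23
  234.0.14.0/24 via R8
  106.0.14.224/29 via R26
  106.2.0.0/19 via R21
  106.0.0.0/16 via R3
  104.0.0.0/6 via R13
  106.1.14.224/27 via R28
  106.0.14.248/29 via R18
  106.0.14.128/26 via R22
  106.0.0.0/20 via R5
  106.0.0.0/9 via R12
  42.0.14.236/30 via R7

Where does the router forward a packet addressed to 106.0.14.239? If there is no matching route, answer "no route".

R5

Routes whose prefix contains 106.0.14.239:
  104.0.0.0/6 (104.0.0.0 - 107.255.255.255) -> R13
  106.0.0.0/9 (106.0.0.0 - 106.127.255.255) -> R12
  106.0.0.0/16 (106.0.0.0 - 106.0.255.255) -> R3
  106.0.0.0/20 (106.0.0.0 - 106.0.15.255) -> R5
More-specific entries that do NOT match:
  42.0.14.236/30 (42.0.14.236 - 42.0.14.239) does not contain 106.0.14.239
  106.0.14.224/29 (106.0.14.224 - 106.0.14.231) does not contain 106.0.14.239
  106.0.14.248/29 (106.0.14.248 - 106.0.14.255) does not contain 106.0.14.239
  106.1.14.224/27 (106.1.14.224 - 106.1.14.255) does not contain 106.0.14.239
  106.0.14.128/26 (106.0.14.128 - 106.0.14.191) does not contain 106.0.14.239
  234.0.14.0/24 (234.0.14.0 - 234.0.14.255) does not contain 106.0.14.239
  106.0.30.0/23 (106.0.30.0 - 106.0.31.255) does not contain 106.0.14.239
Longest matching prefix is /20 -> next hop R5.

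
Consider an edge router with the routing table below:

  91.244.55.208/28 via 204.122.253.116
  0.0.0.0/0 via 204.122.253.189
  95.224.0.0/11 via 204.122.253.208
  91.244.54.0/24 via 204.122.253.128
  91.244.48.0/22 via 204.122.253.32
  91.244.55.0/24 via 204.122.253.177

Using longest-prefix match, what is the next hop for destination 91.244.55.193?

204.122.253.177

Routes whose prefix contains 91.244.55.193:
  0.0.0.0/0 (default, matches everything) -> 204.122.253.189
  91.244.55.0/24 (91.244.55.0 - 91.244.55.255) -> 204.122.253.177
More-specific entries that do NOT match:
  91.244.55.208/28 (91.244.55.208 - 91.244.55.223) does not contain 91.244.55.193
Longest matching prefix is /24 -> next hop 204.122.253.177.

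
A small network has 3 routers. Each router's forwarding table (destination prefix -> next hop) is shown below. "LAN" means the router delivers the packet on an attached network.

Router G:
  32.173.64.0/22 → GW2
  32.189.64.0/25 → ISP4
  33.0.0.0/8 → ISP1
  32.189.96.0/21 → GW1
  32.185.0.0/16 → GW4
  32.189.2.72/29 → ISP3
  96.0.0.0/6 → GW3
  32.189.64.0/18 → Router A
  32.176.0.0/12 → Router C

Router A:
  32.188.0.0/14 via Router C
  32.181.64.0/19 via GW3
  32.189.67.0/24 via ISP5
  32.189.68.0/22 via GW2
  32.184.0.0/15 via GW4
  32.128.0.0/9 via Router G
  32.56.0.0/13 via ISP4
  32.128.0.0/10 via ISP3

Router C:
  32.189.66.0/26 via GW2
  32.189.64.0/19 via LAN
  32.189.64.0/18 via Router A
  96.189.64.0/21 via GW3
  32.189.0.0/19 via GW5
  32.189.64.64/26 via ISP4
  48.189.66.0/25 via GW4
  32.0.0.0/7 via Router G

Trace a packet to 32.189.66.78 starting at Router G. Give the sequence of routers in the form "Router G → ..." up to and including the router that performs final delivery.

At Router G: longest match for 32.189.66.78 is 32.189.64.0/18 -> Router A
At Router A: longest match for 32.189.66.78 is 32.188.0.0/14 -> Router C
At Router C: longest match for 32.189.66.78 is 32.189.64.0/19 -> LAN

Router G → Router A → Router C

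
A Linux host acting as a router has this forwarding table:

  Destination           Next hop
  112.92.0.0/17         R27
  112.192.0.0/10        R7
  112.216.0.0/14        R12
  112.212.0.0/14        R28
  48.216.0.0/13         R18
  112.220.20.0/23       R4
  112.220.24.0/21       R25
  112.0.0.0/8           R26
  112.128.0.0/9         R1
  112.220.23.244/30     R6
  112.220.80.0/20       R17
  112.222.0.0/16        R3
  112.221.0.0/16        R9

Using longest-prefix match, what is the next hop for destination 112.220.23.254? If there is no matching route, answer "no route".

Routes whose prefix contains 112.220.23.254:
  112.0.0.0/8 (112.0.0.0 - 112.255.255.255) -> R26
  112.128.0.0/9 (112.128.0.0 - 112.255.255.255) -> R1
  112.192.0.0/10 (112.192.0.0 - 112.255.255.255) -> R7
More-specific entries that do NOT match:
  112.220.23.244/30 (112.220.23.244 - 112.220.23.247) does not contain 112.220.23.254
  112.220.20.0/23 (112.220.20.0 - 112.220.21.255) does not contain 112.220.23.254
  112.220.24.0/21 (112.220.24.0 - 112.220.31.255) does not contain 112.220.23.254
  112.220.80.0/20 (112.220.80.0 - 112.220.95.255) does not contain 112.220.23.254
  112.92.0.0/17 (112.92.0.0 - 112.92.127.255) does not contain 112.220.23.254
  112.222.0.0/16 (112.222.0.0 - 112.222.255.255) does not contain 112.220.23.254
  112.221.0.0/16 (112.221.0.0 - 112.221.255.255) does not contain 112.220.23.254
  112.216.0.0/14 (112.216.0.0 - 112.219.255.255) does not contain 112.220.23.254
  112.212.0.0/14 (112.212.0.0 - 112.215.255.255) does not contain 112.220.23.254
  48.216.0.0/13 (48.216.0.0 - 48.223.255.255) does not contain 112.220.23.254
Longest matching prefix is /10 -> next hop R7.

R7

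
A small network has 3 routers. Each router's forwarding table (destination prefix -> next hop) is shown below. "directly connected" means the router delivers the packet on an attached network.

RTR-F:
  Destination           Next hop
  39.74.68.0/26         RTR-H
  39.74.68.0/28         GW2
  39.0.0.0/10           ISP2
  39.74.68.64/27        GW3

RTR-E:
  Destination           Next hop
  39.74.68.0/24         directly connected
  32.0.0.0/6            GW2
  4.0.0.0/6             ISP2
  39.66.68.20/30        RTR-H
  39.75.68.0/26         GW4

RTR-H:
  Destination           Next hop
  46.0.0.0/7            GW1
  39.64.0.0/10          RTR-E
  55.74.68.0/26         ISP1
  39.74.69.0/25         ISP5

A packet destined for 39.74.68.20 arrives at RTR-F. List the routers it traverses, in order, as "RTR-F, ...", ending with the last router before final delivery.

At RTR-F: longest match for 39.74.68.20 is 39.74.68.0/26 -> RTR-H
At RTR-H: longest match for 39.74.68.20 is 39.64.0.0/10 -> RTR-E
At RTR-E: longest match for 39.74.68.20 is 39.74.68.0/24 -> directly connected

RTR-F, RTR-H, RTR-E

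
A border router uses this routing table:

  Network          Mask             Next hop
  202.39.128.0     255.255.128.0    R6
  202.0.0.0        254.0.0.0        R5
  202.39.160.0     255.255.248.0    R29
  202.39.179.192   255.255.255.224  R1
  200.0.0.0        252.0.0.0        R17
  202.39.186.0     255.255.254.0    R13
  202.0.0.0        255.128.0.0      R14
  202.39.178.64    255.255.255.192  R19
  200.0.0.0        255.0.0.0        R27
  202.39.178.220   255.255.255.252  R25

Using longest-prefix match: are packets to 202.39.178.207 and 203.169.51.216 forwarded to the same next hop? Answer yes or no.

202.39.178.207: longest match 202.39.128.0/17 -> R6
203.169.51.216: longest match 202.0.0.0/7 -> R5

no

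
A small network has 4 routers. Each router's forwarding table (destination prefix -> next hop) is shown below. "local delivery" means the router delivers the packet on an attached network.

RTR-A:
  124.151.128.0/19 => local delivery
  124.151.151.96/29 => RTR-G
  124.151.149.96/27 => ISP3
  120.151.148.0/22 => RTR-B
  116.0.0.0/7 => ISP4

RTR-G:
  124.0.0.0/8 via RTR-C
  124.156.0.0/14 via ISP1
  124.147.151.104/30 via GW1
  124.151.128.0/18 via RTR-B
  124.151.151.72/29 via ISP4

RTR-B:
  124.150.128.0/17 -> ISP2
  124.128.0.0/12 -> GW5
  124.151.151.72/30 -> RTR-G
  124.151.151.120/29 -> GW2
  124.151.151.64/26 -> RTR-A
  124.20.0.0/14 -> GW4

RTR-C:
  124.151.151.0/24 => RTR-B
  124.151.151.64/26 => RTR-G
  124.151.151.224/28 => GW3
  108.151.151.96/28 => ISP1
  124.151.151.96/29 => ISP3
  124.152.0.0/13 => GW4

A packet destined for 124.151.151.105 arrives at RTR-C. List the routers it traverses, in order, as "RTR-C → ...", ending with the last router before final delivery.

RTR-C → RTR-G → RTR-B → RTR-A

At RTR-C: longest match for 124.151.151.105 is 124.151.151.64/26 -> RTR-G
At RTR-G: longest match for 124.151.151.105 is 124.151.128.0/18 -> RTR-B
At RTR-B: longest match for 124.151.151.105 is 124.151.151.64/26 -> RTR-A
At RTR-A: longest match for 124.151.151.105 is 124.151.128.0/19 -> local delivery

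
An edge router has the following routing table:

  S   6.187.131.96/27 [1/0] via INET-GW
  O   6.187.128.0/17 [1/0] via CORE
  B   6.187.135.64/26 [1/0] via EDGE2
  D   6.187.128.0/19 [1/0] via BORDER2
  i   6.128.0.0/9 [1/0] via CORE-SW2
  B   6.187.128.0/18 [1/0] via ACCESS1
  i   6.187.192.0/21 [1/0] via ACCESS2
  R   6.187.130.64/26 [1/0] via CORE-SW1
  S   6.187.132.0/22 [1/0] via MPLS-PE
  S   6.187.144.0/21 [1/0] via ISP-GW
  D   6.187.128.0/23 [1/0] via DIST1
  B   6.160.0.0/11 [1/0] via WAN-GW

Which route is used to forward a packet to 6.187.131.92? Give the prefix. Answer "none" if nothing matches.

6.187.128.0/19

Entries matching 6.187.131.92:
  6.128.0.0/9 (6.128.0.0 - 6.255.255.255)
  6.160.0.0/11 (6.160.0.0 - 6.191.255.255)
  6.187.128.0/17 (6.187.128.0 - 6.187.255.255)
  6.187.128.0/18 (6.187.128.0 - 6.187.191.255)
  6.187.128.0/19 (6.187.128.0 - 6.187.159.255)
Most specific is 6.187.128.0/19.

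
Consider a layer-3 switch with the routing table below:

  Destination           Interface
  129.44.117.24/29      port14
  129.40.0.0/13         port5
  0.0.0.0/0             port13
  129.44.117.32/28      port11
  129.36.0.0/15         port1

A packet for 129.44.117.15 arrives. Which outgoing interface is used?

Routes whose prefix contains 129.44.117.15:
  0.0.0.0/0 (default, matches everything) -> port13
  129.40.0.0/13 (129.40.0.0 - 129.47.255.255) -> port5
More-specific entries that do NOT match:
  129.44.117.24/29 (129.44.117.24 - 129.44.117.31) does not contain 129.44.117.15
  129.44.117.32/28 (129.44.117.32 - 129.44.117.47) does not contain 129.44.117.15
  129.36.0.0/15 (129.36.0.0 - 129.37.255.255) does not contain 129.44.117.15
Longest matching prefix is /13 -> interface port5.

port5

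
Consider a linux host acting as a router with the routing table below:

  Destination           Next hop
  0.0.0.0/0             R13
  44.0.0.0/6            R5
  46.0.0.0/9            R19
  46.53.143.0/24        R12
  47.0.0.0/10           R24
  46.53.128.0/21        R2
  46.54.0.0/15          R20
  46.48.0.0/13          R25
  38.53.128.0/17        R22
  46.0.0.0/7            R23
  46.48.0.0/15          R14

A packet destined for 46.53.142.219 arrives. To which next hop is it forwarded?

Routes whose prefix contains 46.53.142.219:
  0.0.0.0/0 (default, matches everything) -> R13
  44.0.0.0/6 (44.0.0.0 - 47.255.255.255) -> R5
  46.0.0.0/7 (46.0.0.0 - 47.255.255.255) -> R23
  46.0.0.0/9 (46.0.0.0 - 46.127.255.255) -> R19
  46.48.0.0/13 (46.48.0.0 - 46.55.255.255) -> R25
More-specific entries that do NOT match:
  46.53.143.0/24 (46.53.143.0 - 46.53.143.255) does not contain 46.53.142.219
  46.53.128.0/21 (46.53.128.0 - 46.53.135.255) does not contain 46.53.142.219
  38.53.128.0/17 (38.53.128.0 - 38.53.255.255) does not contain 46.53.142.219
  46.54.0.0/15 (46.54.0.0 - 46.55.255.255) does not contain 46.53.142.219
  46.48.0.0/15 (46.48.0.0 - 46.49.255.255) does not contain 46.53.142.219
Longest matching prefix is /13 -> next hop R25.

R25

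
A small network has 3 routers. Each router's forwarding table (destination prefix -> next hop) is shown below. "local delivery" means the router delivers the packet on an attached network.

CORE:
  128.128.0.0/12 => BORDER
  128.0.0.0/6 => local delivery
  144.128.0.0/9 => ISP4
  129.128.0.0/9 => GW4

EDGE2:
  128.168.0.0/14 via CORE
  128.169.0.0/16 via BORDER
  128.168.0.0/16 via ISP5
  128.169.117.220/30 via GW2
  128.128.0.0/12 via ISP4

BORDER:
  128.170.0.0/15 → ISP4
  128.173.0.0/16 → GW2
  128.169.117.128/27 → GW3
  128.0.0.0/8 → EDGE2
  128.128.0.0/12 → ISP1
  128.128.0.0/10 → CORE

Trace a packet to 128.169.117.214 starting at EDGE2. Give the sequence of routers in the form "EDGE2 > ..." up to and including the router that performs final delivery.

At EDGE2: longest match for 128.169.117.214 is 128.169.0.0/16 -> BORDER
At BORDER: longest match for 128.169.117.214 is 128.128.0.0/10 -> CORE
At CORE: longest match for 128.169.117.214 is 128.0.0.0/6 -> local delivery

EDGE2 > BORDER > CORE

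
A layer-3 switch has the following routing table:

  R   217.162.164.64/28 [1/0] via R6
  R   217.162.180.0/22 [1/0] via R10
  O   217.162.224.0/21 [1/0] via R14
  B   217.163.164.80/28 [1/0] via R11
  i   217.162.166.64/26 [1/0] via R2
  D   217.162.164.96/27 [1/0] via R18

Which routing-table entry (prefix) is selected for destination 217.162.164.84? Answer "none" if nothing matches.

none

217.162.164.84 is outside every listed prefix and there is no default route.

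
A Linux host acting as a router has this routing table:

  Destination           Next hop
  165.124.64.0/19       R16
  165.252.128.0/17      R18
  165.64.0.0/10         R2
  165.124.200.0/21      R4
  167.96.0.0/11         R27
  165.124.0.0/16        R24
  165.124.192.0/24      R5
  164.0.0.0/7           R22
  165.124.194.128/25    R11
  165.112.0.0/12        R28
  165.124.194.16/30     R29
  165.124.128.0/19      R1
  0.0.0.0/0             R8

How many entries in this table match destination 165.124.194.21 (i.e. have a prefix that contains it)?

Prefixes containing 165.124.194.21:
  0.0.0.0/0 (default, matches everything)
  164.0.0.0/7 (164.0.0.0 - 165.255.255.255)
  165.64.0.0/10 (165.64.0.0 - 165.127.255.255)
  165.112.0.0/12 (165.112.0.0 - 165.127.255.255)
  165.124.0.0/16 (165.124.0.0 - 165.124.255.255)
Total matching entries: 5.

5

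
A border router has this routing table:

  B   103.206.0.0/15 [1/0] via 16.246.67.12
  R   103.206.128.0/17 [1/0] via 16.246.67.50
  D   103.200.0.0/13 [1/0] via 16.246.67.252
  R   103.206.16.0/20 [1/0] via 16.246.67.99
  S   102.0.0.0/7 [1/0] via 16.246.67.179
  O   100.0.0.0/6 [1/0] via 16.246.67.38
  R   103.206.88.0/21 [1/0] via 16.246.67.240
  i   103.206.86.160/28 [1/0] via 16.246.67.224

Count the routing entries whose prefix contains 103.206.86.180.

4

Prefixes containing 103.206.86.180:
  100.0.0.0/6 (100.0.0.0 - 103.255.255.255)
  102.0.0.0/7 (102.0.0.0 - 103.255.255.255)
  103.200.0.0/13 (103.200.0.0 - 103.207.255.255)
  103.206.0.0/15 (103.206.0.0 - 103.207.255.255)
Total matching entries: 4.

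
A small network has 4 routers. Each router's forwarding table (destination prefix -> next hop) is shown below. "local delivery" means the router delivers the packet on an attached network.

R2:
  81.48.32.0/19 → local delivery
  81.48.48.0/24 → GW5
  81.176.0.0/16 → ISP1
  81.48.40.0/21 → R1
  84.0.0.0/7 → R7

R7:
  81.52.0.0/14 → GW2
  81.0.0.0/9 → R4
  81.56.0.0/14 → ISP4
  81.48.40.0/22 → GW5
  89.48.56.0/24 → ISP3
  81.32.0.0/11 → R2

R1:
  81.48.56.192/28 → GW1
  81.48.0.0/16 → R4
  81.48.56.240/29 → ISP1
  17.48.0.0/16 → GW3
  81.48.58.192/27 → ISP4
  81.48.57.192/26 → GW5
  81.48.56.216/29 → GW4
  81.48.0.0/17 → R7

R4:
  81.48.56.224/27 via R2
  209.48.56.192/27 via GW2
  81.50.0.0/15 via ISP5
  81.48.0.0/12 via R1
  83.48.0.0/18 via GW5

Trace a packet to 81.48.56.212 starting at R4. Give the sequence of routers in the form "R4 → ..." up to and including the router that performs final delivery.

At R4: longest match for 81.48.56.212 is 81.48.0.0/12 -> R1
At R1: longest match for 81.48.56.212 is 81.48.0.0/17 -> R7
At R7: longest match for 81.48.56.212 is 81.32.0.0/11 -> R2
At R2: longest match for 81.48.56.212 is 81.48.32.0/19 -> local delivery

R4 → R1 → R7 → R2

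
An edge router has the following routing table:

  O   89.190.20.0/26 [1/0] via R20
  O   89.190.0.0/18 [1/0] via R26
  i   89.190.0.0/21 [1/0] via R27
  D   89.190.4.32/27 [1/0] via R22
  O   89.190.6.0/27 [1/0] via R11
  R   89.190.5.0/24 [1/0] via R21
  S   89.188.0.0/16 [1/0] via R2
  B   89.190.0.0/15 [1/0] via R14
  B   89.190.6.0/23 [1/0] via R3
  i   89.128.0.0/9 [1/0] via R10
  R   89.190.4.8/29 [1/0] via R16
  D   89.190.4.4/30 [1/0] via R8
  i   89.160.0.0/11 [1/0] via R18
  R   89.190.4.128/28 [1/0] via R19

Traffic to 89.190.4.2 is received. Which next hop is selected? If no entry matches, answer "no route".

Routes whose prefix contains 89.190.4.2:
  89.128.0.0/9 (89.128.0.0 - 89.255.255.255) -> R10
  89.160.0.0/11 (89.160.0.0 - 89.191.255.255) -> R18
  89.190.0.0/15 (89.190.0.0 - 89.191.255.255) -> R14
  89.190.0.0/18 (89.190.0.0 - 89.190.63.255) -> R26
  89.190.0.0/21 (89.190.0.0 - 89.190.7.255) -> R27
More-specific entries that do NOT match:
  89.190.4.4/30 (89.190.4.4 - 89.190.4.7) does not contain 89.190.4.2
  89.190.4.8/29 (89.190.4.8 - 89.190.4.15) does not contain 89.190.4.2
  89.190.4.128/28 (89.190.4.128 - 89.190.4.143) does not contain 89.190.4.2
  89.190.4.32/27 (89.190.4.32 - 89.190.4.63) does not contain 89.190.4.2
  89.190.6.0/27 (89.190.6.0 - 89.190.6.31) does not contain 89.190.4.2
  89.190.20.0/26 (89.190.20.0 - 89.190.20.63) does not contain 89.190.4.2
  89.190.5.0/24 (89.190.5.0 - 89.190.5.255) does not contain 89.190.4.2
  89.190.6.0/23 (89.190.6.0 - 89.190.7.255) does not contain 89.190.4.2
Longest matching prefix is /21 -> next hop R27.

R27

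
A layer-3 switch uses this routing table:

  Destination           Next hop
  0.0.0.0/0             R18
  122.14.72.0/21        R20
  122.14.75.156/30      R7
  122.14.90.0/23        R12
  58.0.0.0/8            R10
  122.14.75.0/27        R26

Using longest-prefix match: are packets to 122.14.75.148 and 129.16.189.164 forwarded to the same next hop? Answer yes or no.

no

122.14.75.148: longest match 122.14.72.0/21 -> R20
129.16.189.164: longest match 0.0.0.0/0 -> R18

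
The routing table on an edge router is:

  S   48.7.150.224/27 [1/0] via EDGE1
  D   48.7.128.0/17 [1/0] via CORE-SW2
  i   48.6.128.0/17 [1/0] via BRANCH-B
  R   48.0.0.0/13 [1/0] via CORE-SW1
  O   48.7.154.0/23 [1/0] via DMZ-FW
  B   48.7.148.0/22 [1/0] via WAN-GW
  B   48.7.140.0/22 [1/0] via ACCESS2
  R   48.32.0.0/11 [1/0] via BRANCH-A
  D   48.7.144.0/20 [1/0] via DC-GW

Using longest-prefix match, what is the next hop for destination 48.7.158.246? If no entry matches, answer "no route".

DC-GW

Routes whose prefix contains 48.7.158.246:
  48.0.0.0/13 (48.0.0.0 - 48.7.255.255) -> CORE-SW1
  48.7.128.0/17 (48.7.128.0 - 48.7.255.255) -> CORE-SW2
  48.7.144.0/20 (48.7.144.0 - 48.7.159.255) -> DC-GW
More-specific entries that do NOT match:
  48.7.150.224/27 (48.7.150.224 - 48.7.150.255) does not contain 48.7.158.246
  48.7.154.0/23 (48.7.154.0 - 48.7.155.255) does not contain 48.7.158.246
  48.7.148.0/22 (48.7.148.0 - 48.7.151.255) does not contain 48.7.158.246
  48.7.140.0/22 (48.7.140.0 - 48.7.143.255) does not contain 48.7.158.246
Longest matching prefix is /20 -> next hop DC-GW.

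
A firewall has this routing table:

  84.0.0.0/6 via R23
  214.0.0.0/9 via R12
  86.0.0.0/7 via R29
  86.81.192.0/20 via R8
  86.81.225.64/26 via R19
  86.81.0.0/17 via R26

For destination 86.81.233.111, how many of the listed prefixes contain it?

Prefixes containing 86.81.233.111:
  84.0.0.0/6 (84.0.0.0 - 87.255.255.255)
  86.0.0.0/7 (86.0.0.0 - 87.255.255.255)
Total matching entries: 2.

2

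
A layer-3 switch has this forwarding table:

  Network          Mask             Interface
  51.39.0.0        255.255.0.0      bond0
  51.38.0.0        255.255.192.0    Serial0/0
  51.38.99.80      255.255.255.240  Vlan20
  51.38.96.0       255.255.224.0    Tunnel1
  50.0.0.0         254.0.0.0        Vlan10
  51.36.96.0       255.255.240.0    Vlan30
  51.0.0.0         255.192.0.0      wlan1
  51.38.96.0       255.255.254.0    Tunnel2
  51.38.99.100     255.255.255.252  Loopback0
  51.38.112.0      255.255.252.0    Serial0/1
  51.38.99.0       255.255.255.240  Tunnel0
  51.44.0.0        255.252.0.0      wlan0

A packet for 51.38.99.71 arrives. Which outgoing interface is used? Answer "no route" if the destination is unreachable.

Routes whose prefix contains 51.38.99.71:
  50.0.0.0/7 (50.0.0.0 - 51.255.255.255) -> Vlan10
  51.0.0.0/10 (51.0.0.0 - 51.63.255.255) -> wlan1
  51.38.96.0/19 (51.38.96.0 - 51.38.127.255) -> Tunnel1
More-specific entries that do NOT match:
  51.38.99.100/30 (51.38.99.100 - 51.38.99.103) does not contain 51.38.99.71
  51.38.99.80/28 (51.38.99.80 - 51.38.99.95) does not contain 51.38.99.71
  51.38.99.0/28 (51.38.99.0 - 51.38.99.15) does not contain 51.38.99.71
  51.38.96.0/23 (51.38.96.0 - 51.38.97.255) does not contain 51.38.99.71
  51.38.112.0/22 (51.38.112.0 - 51.38.115.255) does not contain 51.38.99.71
  51.36.96.0/20 (51.36.96.0 - 51.36.111.255) does not contain 51.38.99.71
Longest matching prefix is /19 -> interface Tunnel1.

Tunnel1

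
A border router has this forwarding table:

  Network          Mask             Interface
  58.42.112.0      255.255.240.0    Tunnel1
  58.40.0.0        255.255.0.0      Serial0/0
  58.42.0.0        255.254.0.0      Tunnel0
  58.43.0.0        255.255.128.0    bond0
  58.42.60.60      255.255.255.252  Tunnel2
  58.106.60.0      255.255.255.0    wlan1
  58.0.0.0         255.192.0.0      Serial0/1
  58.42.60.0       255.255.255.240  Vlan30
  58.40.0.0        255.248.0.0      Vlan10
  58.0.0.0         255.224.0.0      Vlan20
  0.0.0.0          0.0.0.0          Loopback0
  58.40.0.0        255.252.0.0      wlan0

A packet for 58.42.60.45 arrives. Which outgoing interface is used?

Tunnel0

Routes whose prefix contains 58.42.60.45:
  0.0.0.0/0 (default, matches everything) -> Loopback0
  58.0.0.0/10 (58.0.0.0 - 58.63.255.255) -> Serial0/1
  58.40.0.0/13 (58.40.0.0 - 58.47.255.255) -> Vlan10
  58.40.0.0/14 (58.40.0.0 - 58.43.255.255) -> wlan0
  58.42.0.0/15 (58.42.0.0 - 58.43.255.255) -> Tunnel0
More-specific entries that do NOT match:
  58.42.60.60/30 (58.42.60.60 - 58.42.60.63) does not contain 58.42.60.45
  58.42.60.0/28 (58.42.60.0 - 58.42.60.15) does not contain 58.42.60.45
  58.106.60.0/24 (58.106.60.0 - 58.106.60.255) does not contain 58.42.60.45
  58.42.112.0/20 (58.42.112.0 - 58.42.127.255) does not contain 58.42.60.45
  58.43.0.0/17 (58.43.0.0 - 58.43.127.255) does not contain 58.42.60.45
  58.40.0.0/16 (58.40.0.0 - 58.40.255.255) does not contain 58.42.60.45
Longest matching prefix is /15 -> interface Tunnel0.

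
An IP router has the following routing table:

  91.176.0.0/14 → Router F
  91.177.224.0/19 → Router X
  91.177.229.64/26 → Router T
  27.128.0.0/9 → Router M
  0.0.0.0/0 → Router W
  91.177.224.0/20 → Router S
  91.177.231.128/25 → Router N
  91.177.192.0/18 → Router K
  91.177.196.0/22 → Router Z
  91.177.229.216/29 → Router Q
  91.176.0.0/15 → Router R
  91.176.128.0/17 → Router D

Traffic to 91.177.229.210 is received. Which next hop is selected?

Routes whose prefix contains 91.177.229.210:
  0.0.0.0/0 (default, matches everything) -> Router W
  91.176.0.0/14 (91.176.0.0 - 91.179.255.255) -> Router F
  91.176.0.0/15 (91.176.0.0 - 91.177.255.255) -> Router R
  91.177.192.0/18 (91.177.192.0 - 91.177.255.255) -> Router K
  91.177.224.0/19 (91.177.224.0 - 91.177.255.255) -> Router X
  91.177.224.0/20 (91.177.224.0 - 91.177.239.255) -> Router S
More-specific entries that do NOT match:
  91.177.229.216/29 (91.177.229.216 - 91.177.229.223) does not contain 91.177.229.210
  91.177.229.64/26 (91.177.229.64 - 91.177.229.127) does not contain 91.177.229.210
  91.177.231.128/25 (91.177.231.128 - 91.177.231.255) does not contain 91.177.229.210
  91.177.196.0/22 (91.177.196.0 - 91.177.199.255) does not contain 91.177.229.210
Longest matching prefix is /20 -> next hop Router S.

Router S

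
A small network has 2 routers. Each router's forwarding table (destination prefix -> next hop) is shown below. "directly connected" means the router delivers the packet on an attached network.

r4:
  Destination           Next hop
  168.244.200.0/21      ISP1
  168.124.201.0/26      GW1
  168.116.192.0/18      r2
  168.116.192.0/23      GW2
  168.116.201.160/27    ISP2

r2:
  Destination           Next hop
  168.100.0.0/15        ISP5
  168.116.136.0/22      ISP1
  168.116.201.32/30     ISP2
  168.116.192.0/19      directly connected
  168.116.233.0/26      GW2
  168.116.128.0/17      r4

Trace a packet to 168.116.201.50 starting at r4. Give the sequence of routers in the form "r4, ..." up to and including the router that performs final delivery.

At r4: longest match for 168.116.201.50 is 168.116.192.0/18 -> r2
At r2: longest match for 168.116.201.50 is 168.116.192.0/19 -> directly connected

r4, r2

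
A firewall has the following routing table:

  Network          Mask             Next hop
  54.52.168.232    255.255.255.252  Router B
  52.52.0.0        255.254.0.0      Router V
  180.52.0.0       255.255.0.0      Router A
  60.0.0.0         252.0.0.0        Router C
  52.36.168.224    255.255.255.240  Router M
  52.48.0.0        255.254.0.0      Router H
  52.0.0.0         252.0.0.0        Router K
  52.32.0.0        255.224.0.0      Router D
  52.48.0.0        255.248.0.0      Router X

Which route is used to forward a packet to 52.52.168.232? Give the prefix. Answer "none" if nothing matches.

52.52.0.0/15

Entries matching 52.52.168.232:
  52.0.0.0/6 (52.0.0.0 - 55.255.255.255)
  52.32.0.0/11 (52.32.0.0 - 52.63.255.255)
  52.48.0.0/13 (52.48.0.0 - 52.55.255.255)
  52.52.0.0/15 (52.52.0.0 - 52.53.255.255)
Most specific is 52.52.0.0/15.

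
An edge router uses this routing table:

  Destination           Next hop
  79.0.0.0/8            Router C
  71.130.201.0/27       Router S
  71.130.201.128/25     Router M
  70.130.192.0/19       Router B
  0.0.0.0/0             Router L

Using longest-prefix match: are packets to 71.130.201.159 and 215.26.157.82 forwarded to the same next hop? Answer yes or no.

no

71.130.201.159: longest match 71.130.201.128/25 -> Router M
215.26.157.82: longest match 0.0.0.0/0 -> Router L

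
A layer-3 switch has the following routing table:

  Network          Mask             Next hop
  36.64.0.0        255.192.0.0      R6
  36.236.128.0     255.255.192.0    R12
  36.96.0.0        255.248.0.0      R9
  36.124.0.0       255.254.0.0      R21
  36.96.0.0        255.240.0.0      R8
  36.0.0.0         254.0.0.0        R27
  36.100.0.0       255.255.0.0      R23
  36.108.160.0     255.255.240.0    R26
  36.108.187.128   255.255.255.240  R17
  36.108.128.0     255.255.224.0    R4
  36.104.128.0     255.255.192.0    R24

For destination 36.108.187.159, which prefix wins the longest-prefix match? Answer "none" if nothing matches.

36.96.0.0/12

Entries matching 36.108.187.159:
  36.0.0.0/7 (36.0.0.0 - 37.255.255.255)
  36.64.0.0/10 (36.64.0.0 - 36.127.255.255)
  36.96.0.0/12 (36.96.0.0 - 36.111.255.255)
Most specific is 36.96.0.0/12.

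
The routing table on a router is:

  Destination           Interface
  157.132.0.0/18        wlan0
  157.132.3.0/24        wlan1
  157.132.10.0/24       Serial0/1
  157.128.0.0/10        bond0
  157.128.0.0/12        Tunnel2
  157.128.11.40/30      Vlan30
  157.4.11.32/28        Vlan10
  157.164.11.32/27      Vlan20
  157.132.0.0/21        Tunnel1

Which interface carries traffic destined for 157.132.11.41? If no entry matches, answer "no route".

Routes whose prefix contains 157.132.11.41:
  157.128.0.0/10 (157.128.0.0 - 157.191.255.255) -> bond0
  157.128.0.0/12 (157.128.0.0 - 157.143.255.255) -> Tunnel2
  157.132.0.0/18 (157.132.0.0 - 157.132.63.255) -> wlan0
More-specific entries that do NOT match:
  157.128.11.40/30 (157.128.11.40 - 157.128.11.43) does not contain 157.132.11.41
  157.4.11.32/28 (157.4.11.32 - 157.4.11.47) does not contain 157.132.11.41
  157.164.11.32/27 (157.164.11.32 - 157.164.11.63) does not contain 157.132.11.41
  157.132.3.0/24 (157.132.3.0 - 157.132.3.255) does not contain 157.132.11.41
  157.132.10.0/24 (157.132.10.0 - 157.132.10.255) does not contain 157.132.11.41
  157.132.0.0/21 (157.132.0.0 - 157.132.7.255) does not contain 157.132.11.41
Longest matching prefix is /18 -> interface wlan0.

wlan0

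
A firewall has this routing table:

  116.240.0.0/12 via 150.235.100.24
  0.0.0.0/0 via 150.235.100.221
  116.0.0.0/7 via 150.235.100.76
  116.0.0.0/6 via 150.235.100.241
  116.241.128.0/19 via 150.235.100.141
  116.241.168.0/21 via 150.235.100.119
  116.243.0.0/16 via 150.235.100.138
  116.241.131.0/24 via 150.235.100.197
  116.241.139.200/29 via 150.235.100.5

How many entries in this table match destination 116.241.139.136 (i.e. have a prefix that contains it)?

Prefixes containing 116.241.139.136:
  0.0.0.0/0 (default, matches everything)
  116.0.0.0/6 (116.0.0.0 - 119.255.255.255)
  116.0.0.0/7 (116.0.0.0 - 117.255.255.255)
  116.240.0.0/12 (116.240.0.0 - 116.255.255.255)
  116.241.128.0/19 (116.241.128.0 - 116.241.159.255)
Total matching entries: 5.

5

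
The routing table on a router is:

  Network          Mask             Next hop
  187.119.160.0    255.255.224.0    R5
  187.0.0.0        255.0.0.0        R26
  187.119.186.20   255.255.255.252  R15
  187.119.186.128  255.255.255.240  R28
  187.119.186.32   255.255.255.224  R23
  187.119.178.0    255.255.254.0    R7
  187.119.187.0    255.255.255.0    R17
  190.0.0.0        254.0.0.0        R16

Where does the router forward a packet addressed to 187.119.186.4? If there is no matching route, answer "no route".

Routes whose prefix contains 187.119.186.4:
  187.0.0.0/8 (187.0.0.0 - 187.255.255.255) -> R26
  187.119.160.0/19 (187.119.160.0 - 187.119.191.255) -> R5
More-specific entries that do NOT match:
  187.119.186.20/30 (187.119.186.20 - 187.119.186.23) does not contain 187.119.186.4
  187.119.186.128/28 (187.119.186.128 - 187.119.186.143) does not contain 187.119.186.4
  187.119.186.32/27 (187.119.186.32 - 187.119.186.63) does not contain 187.119.186.4
  187.119.187.0/24 (187.119.187.0 - 187.119.187.255) does not contain 187.119.186.4
  187.119.178.0/23 (187.119.178.0 - 187.119.179.255) does not contain 187.119.186.4
Longest matching prefix is /19 -> next hop R5.

R5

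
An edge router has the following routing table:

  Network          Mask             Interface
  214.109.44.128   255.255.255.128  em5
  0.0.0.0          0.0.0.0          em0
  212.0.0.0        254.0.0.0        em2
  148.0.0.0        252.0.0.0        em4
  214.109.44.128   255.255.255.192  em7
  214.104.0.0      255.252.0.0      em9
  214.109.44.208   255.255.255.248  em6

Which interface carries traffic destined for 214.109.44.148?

Routes whose prefix contains 214.109.44.148:
  0.0.0.0/0 (default, matches everything) -> em0
  214.109.44.128/25 (214.109.44.128 - 214.109.44.255) -> em5
  214.109.44.128/26 (214.109.44.128 - 214.109.44.191) -> em7
More-specific entries that do NOT match:
  214.109.44.208/29 (214.109.44.208 - 214.109.44.215) does not contain 214.109.44.148
Longest matching prefix is /26 -> interface em7.

em7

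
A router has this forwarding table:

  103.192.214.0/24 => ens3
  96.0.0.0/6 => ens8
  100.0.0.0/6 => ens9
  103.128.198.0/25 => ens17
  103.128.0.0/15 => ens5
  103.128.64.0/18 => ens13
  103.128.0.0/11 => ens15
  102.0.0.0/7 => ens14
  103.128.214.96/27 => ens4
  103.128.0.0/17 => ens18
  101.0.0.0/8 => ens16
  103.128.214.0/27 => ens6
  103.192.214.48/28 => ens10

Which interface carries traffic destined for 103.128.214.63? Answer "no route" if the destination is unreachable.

Routes whose prefix contains 103.128.214.63:
  100.0.0.0/6 (100.0.0.0 - 103.255.255.255) -> ens9
  102.0.0.0/7 (102.0.0.0 - 103.255.255.255) -> ens14
  103.128.0.0/11 (103.128.0.0 - 103.159.255.255) -> ens15
  103.128.0.0/15 (103.128.0.0 - 103.129.255.255) -> ens5
More-specific entries that do NOT match:
  103.192.214.48/28 (103.192.214.48 - 103.192.214.63) does not contain 103.128.214.63
  103.128.214.96/27 (103.128.214.96 - 103.128.214.127) does not contain 103.128.214.63
  103.128.214.0/27 (103.128.214.0 - 103.128.214.31) does not contain 103.128.214.63
  103.128.198.0/25 (103.128.198.0 - 103.128.198.127) does not contain 103.128.214.63
  103.192.214.0/24 (103.192.214.0 - 103.192.214.255) does not contain 103.128.214.63
  103.128.64.0/18 (103.128.64.0 - 103.128.127.255) does not contain 103.128.214.63
  103.128.0.0/17 (103.128.0.0 - 103.128.127.255) does not contain 103.128.214.63
Longest matching prefix is /15 -> interface ens5.

ens5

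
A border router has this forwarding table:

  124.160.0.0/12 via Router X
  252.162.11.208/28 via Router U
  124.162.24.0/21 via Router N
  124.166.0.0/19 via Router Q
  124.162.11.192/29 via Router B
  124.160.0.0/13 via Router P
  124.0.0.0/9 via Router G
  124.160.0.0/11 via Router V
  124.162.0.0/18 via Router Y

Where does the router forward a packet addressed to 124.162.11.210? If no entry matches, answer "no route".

Routes whose prefix contains 124.162.11.210:
  124.160.0.0/11 (124.160.0.0 - 124.191.255.255) -> Router V
  124.160.0.0/12 (124.160.0.0 - 124.175.255.255) -> Router X
  124.160.0.0/13 (124.160.0.0 - 124.167.255.255) -> Router P
  124.162.0.0/18 (124.162.0.0 - 124.162.63.255) -> Router Y
More-specific entries that do NOT match:
  124.162.11.192/29 (124.162.11.192 - 124.162.11.199) does not contain 124.162.11.210
  252.162.11.208/28 (252.162.11.208 - 252.162.11.223) does not contain 124.162.11.210
  124.162.24.0/21 (124.162.24.0 - 124.162.31.255) does not contain 124.162.11.210
  124.166.0.0/19 (124.166.0.0 - 124.166.31.255) does not contain 124.162.11.210
Longest matching prefix is /18 -> next hop Router Y.

Router Y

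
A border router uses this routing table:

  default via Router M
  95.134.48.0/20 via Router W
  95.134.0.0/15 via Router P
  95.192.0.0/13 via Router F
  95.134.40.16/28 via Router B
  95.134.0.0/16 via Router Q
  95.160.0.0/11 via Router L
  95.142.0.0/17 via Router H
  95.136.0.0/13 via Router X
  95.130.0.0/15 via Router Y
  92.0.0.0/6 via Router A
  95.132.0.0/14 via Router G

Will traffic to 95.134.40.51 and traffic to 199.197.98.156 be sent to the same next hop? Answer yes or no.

95.134.40.51: longest match 95.134.0.0/16 -> Router Q
199.197.98.156: longest match 0.0.0.0/0 -> Router M

no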